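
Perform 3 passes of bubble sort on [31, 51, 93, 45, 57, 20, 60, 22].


Initial: [31, 51, 93, 45, 57, 20, 60, 22]
Pass 1: [31, 51, 45, 57, 20, 60, 22, 93] (5 swaps)
Pass 2: [31, 45, 51, 20, 57, 22, 60, 93] (3 swaps)
Pass 3: [31, 45, 20, 51, 22, 57, 60, 93] (2 swaps)

After 3 passes: [31, 45, 20, 51, 22, 57, 60, 93]


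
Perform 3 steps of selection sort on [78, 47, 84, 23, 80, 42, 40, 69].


Initial: [78, 47, 84, 23, 80, 42, 40, 69]
Step 1: min=23 at 3
  Swap: [23, 47, 84, 78, 80, 42, 40, 69]
Step 2: min=40 at 6
  Swap: [23, 40, 84, 78, 80, 42, 47, 69]
Step 3: min=42 at 5
  Swap: [23, 40, 42, 78, 80, 84, 47, 69]

After 3 steps: [23, 40, 42, 78, 80, 84, 47, 69]


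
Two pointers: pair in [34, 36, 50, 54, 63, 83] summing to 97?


lo=0(34)+hi=5(83)=117
lo=0(34)+hi=4(63)=97

Yes: 34+63=97


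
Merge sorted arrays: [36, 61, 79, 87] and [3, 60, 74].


Take 3 from B
Take 36 from A
Take 60 from B
Take 61 from A
Take 74 from B

Merged: [3, 36, 60, 61, 74, 79, 87]


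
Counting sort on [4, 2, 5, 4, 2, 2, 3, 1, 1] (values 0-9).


Input: [4, 2, 5, 4, 2, 2, 3, 1, 1]
Counts: [0, 2, 3, 1, 2, 1, 0, 0, 0, 0]

Sorted: [1, 1, 2, 2, 2, 3, 4, 4, 5]


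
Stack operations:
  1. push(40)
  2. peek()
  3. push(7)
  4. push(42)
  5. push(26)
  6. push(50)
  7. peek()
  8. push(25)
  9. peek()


push(40) -> [40]
peek()->40
push(7) -> [40, 7]
push(42) -> [40, 7, 42]
push(26) -> [40, 7, 42, 26]
push(50) -> [40, 7, 42, 26, 50]
peek()->50
push(25) -> [40, 7, 42, 26, 50, 25]
peek()->25

Final stack: [40, 7, 42, 26, 50, 25]


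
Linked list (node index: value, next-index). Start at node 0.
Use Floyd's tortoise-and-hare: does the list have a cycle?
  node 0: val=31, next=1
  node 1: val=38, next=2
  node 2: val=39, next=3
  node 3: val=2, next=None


Floyd's tortoise (slow, +1) and hare (fast, +2):
  init: slow=0, fast=0
  step 1: slow=1, fast=2
  step 2: fast 2->3->None, no cycle

Cycle: no


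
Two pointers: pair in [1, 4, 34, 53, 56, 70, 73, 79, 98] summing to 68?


lo=0(1)+hi=8(98)=99
lo=0(1)+hi=7(79)=80
lo=0(1)+hi=6(73)=74
lo=0(1)+hi=5(70)=71
lo=0(1)+hi=4(56)=57
lo=1(4)+hi=4(56)=60
lo=2(34)+hi=4(56)=90
lo=2(34)+hi=3(53)=87

No pair found


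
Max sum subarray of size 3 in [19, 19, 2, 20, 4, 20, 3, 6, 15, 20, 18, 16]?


[0:3]: 40
[1:4]: 41
[2:5]: 26
[3:6]: 44
[4:7]: 27
[5:8]: 29
[6:9]: 24
[7:10]: 41
[8:11]: 53
[9:12]: 54

Max: 54 at [9:12]


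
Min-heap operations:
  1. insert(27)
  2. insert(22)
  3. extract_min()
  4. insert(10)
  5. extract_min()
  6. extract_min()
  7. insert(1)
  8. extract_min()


insert(27) -> [27]
insert(22) -> [22, 27]
extract_min()->22, [27]
insert(10) -> [10, 27]
extract_min()->10, [27]
extract_min()->27, []
insert(1) -> [1]
extract_min()->1, []

Final heap: []


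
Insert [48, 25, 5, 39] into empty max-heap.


Insert 48: [48]
Insert 25: [48, 25]
Insert 5: [48, 25, 5]
Insert 39: [48, 39, 5, 25]

Final heap: [48, 39, 5, 25]


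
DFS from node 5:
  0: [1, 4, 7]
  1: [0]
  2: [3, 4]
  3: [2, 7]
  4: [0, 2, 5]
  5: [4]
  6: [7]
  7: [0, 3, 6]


Visit 5, push [4]
Visit 4, push [2, 0]
Visit 0, push [7, 1]
Visit 1, push []
Visit 7, push [6, 3]
Visit 3, push [2]
Visit 2, push []
Visit 6, push []

DFS order: [5, 4, 0, 1, 7, 3, 2, 6]


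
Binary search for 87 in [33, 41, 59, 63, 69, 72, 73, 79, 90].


Step 1: lo=0, hi=8, mid=4, val=69
Step 2: lo=5, hi=8, mid=6, val=73
Step 3: lo=7, hi=8, mid=7, val=79
Step 4: lo=8, hi=8, mid=8, val=90

Not found


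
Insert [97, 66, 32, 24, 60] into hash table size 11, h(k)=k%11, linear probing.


Insert 97: h=9 -> slot 9
Insert 66: h=0 -> slot 0
Insert 32: h=10 -> slot 10
Insert 24: h=2 -> slot 2
Insert 60: h=5 -> slot 5

Table: [66, None, 24, None, None, 60, None, None, None, 97, 32]


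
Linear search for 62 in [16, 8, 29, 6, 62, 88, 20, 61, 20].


i=0: 16!=62
i=1: 8!=62
i=2: 29!=62
i=3: 6!=62
i=4: 62==62 found!

Found at 4, 5 comps


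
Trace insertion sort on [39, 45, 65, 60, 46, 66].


Initial: [39, 45, 65, 60, 46, 66]
Insert 45: [39, 45, 65, 60, 46, 66]
Insert 65: [39, 45, 65, 60, 46, 66]
Insert 60: [39, 45, 60, 65, 46, 66]
Insert 46: [39, 45, 46, 60, 65, 66]
Insert 66: [39, 45, 46, 60, 65, 66]

Sorted: [39, 45, 46, 60, 65, 66]


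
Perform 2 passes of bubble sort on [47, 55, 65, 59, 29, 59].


Initial: [47, 55, 65, 59, 29, 59]
Pass 1: [47, 55, 59, 29, 59, 65] (3 swaps)
Pass 2: [47, 55, 29, 59, 59, 65] (1 swaps)

After 2 passes: [47, 55, 29, 59, 59, 65]


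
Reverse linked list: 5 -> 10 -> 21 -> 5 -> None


Step 1: curr=5, set curr.next=prev(None) | reversed so far: 5
Step 2: curr=10, set curr.next=prev(5) | reversed so far: 10 -> 5
Step 3: curr=21, set curr.next=prev(10) | reversed so far: 21 -> 10 -> 5
Step 4: curr=5, set curr.next=prev(21) | reversed so far: 5 -> 21 -> 10 -> 5

5 -> 21 -> 10 -> 5 -> None


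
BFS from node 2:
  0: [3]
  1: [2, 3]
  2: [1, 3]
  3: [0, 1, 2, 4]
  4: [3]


Visit 2, enqueue [1, 3]
Visit 1, enqueue []
Visit 3, enqueue [0, 4]
Visit 0, enqueue []
Visit 4, enqueue []

BFS order: [2, 1, 3, 0, 4]


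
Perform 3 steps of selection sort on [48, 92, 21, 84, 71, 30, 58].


Initial: [48, 92, 21, 84, 71, 30, 58]
Step 1: min=21 at 2
  Swap: [21, 92, 48, 84, 71, 30, 58]
Step 2: min=30 at 5
  Swap: [21, 30, 48, 84, 71, 92, 58]
Step 3: min=48 at 2
  Swap: [21, 30, 48, 84, 71, 92, 58]

After 3 steps: [21, 30, 48, 84, 71, 92, 58]


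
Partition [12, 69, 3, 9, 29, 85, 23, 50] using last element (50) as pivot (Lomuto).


Pivot: 50
  12 <= 50: advance i (no swap)
  3 <= 50: swap -> [12, 3, 69, 9, 29, 85, 23, 50]
  9 <= 50: swap -> [12, 3, 9, 69, 29, 85, 23, 50]
  29 <= 50: swap -> [12, 3, 9, 29, 69, 85, 23, 50]
  23 <= 50: swap -> [12, 3, 9, 29, 23, 85, 69, 50]
Place pivot at 5: [12, 3, 9, 29, 23, 50, 69, 85]

Partitioned: [12, 3, 9, 29, 23, 50, 69, 85]


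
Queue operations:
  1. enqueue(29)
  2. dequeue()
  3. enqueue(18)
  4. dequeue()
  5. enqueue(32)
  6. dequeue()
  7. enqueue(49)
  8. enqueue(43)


enqueue(29) -> [29]
dequeue()->29, []
enqueue(18) -> [18]
dequeue()->18, []
enqueue(32) -> [32]
dequeue()->32, []
enqueue(49) -> [49]
enqueue(43) -> [49, 43]

Final queue: [49, 43]


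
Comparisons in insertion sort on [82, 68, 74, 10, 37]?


Algorithm: insertion sort
Input: [82, 68, 74, 10, 37]
Sorted: [10, 37, 68, 74, 82]

10


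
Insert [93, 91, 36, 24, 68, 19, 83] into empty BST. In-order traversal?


Insert 93: root
Insert 91: L from 93
Insert 36: L from 93 -> L from 91
Insert 24: L from 93 -> L from 91 -> L from 36
Insert 68: L from 93 -> L from 91 -> R from 36
Insert 19: L from 93 -> L from 91 -> L from 36 -> L from 24
Insert 83: L from 93 -> L from 91 -> R from 36 -> R from 68

In-order: [19, 24, 36, 68, 83, 91, 93]


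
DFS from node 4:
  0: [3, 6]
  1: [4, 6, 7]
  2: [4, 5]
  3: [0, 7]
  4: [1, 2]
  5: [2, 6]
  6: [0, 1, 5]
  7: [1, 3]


Visit 4, push [2, 1]
Visit 1, push [7, 6]
Visit 6, push [5, 0]
Visit 0, push [3]
Visit 3, push [7]
Visit 7, push []
Visit 5, push [2]
Visit 2, push []

DFS order: [4, 1, 6, 0, 3, 7, 5, 2]


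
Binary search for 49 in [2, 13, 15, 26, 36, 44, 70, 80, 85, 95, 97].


Step 1: lo=0, hi=10, mid=5, val=44
Step 2: lo=6, hi=10, mid=8, val=85
Step 3: lo=6, hi=7, mid=6, val=70

Not found


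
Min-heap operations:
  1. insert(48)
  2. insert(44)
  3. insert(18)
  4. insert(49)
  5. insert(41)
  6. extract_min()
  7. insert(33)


insert(48) -> [48]
insert(44) -> [44, 48]
insert(18) -> [18, 48, 44]
insert(49) -> [18, 48, 44, 49]
insert(41) -> [18, 41, 44, 49, 48]
extract_min()->18, [41, 48, 44, 49]
insert(33) -> [33, 41, 44, 49, 48]

Final heap: [33, 41, 44, 49, 48]


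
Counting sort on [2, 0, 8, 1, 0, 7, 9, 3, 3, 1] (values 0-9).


Input: [2, 0, 8, 1, 0, 7, 9, 3, 3, 1]
Counts: [2, 2, 1, 2, 0, 0, 0, 1, 1, 1]

Sorted: [0, 0, 1, 1, 2, 3, 3, 7, 8, 9]


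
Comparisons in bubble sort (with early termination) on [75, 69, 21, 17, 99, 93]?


Algorithm: bubble sort (with early termination)
Input: [75, 69, 21, 17, 99, 93]
Sorted: [17, 21, 69, 75, 93, 99]

14


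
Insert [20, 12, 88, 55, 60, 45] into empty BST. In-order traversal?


Insert 20: root
Insert 12: L from 20
Insert 88: R from 20
Insert 55: R from 20 -> L from 88
Insert 60: R from 20 -> L from 88 -> R from 55
Insert 45: R from 20 -> L from 88 -> L from 55

In-order: [12, 20, 45, 55, 60, 88]


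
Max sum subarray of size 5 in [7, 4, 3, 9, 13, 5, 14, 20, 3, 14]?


[0:5]: 36
[1:6]: 34
[2:7]: 44
[3:8]: 61
[4:9]: 55
[5:10]: 56

Max: 61 at [3:8]


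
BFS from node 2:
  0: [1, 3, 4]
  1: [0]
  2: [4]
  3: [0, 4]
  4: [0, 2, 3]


Visit 2, enqueue [4]
Visit 4, enqueue [0, 3]
Visit 0, enqueue [1]
Visit 3, enqueue []
Visit 1, enqueue []

BFS order: [2, 4, 0, 3, 1]


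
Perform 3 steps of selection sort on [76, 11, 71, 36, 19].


Initial: [76, 11, 71, 36, 19]
Step 1: min=11 at 1
  Swap: [11, 76, 71, 36, 19]
Step 2: min=19 at 4
  Swap: [11, 19, 71, 36, 76]
Step 3: min=36 at 3
  Swap: [11, 19, 36, 71, 76]

After 3 steps: [11, 19, 36, 71, 76]


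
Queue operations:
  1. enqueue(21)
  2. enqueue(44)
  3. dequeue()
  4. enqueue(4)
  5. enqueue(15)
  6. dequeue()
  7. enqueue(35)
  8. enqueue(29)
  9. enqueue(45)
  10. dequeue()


enqueue(21) -> [21]
enqueue(44) -> [21, 44]
dequeue()->21, [44]
enqueue(4) -> [44, 4]
enqueue(15) -> [44, 4, 15]
dequeue()->44, [4, 15]
enqueue(35) -> [4, 15, 35]
enqueue(29) -> [4, 15, 35, 29]
enqueue(45) -> [4, 15, 35, 29, 45]
dequeue()->4, [15, 35, 29, 45]

Final queue: [15, 35, 29, 45]


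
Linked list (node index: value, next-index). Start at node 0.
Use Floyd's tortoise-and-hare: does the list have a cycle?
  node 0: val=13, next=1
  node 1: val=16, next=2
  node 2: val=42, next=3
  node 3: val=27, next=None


Floyd's tortoise (slow, +1) and hare (fast, +2):
  init: slow=0, fast=0
  step 1: slow=1, fast=2
  step 2: fast 2->3->None, no cycle

Cycle: no


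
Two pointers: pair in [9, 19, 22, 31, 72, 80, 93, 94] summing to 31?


lo=0(9)+hi=7(94)=103
lo=0(9)+hi=6(93)=102
lo=0(9)+hi=5(80)=89
lo=0(9)+hi=4(72)=81
lo=0(9)+hi=3(31)=40
lo=0(9)+hi=2(22)=31

Yes: 9+22=31


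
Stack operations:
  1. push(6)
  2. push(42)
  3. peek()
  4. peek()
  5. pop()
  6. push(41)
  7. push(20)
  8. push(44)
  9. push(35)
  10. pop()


push(6) -> [6]
push(42) -> [6, 42]
peek()->42
peek()->42
pop()->42, [6]
push(41) -> [6, 41]
push(20) -> [6, 41, 20]
push(44) -> [6, 41, 20, 44]
push(35) -> [6, 41, 20, 44, 35]
pop()->35, [6, 41, 20, 44]

Final stack: [6, 41, 20, 44]


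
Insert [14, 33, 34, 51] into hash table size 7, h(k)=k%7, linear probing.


Insert 14: h=0 -> slot 0
Insert 33: h=5 -> slot 5
Insert 34: h=6 -> slot 6
Insert 51: h=2 -> slot 2

Table: [14, None, 51, None, None, 33, 34]


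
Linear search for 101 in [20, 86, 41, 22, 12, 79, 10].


i=0: 20!=101
i=1: 86!=101
i=2: 41!=101
i=3: 22!=101
i=4: 12!=101
i=5: 79!=101
i=6: 10!=101

Not found, 7 comps


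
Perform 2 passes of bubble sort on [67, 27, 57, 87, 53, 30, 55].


Initial: [67, 27, 57, 87, 53, 30, 55]
Pass 1: [27, 57, 67, 53, 30, 55, 87] (5 swaps)
Pass 2: [27, 57, 53, 30, 55, 67, 87] (3 swaps)

After 2 passes: [27, 57, 53, 30, 55, 67, 87]


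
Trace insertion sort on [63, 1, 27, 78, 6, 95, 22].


Initial: [63, 1, 27, 78, 6, 95, 22]
Insert 1: [1, 63, 27, 78, 6, 95, 22]
Insert 27: [1, 27, 63, 78, 6, 95, 22]
Insert 78: [1, 27, 63, 78, 6, 95, 22]
Insert 6: [1, 6, 27, 63, 78, 95, 22]
Insert 95: [1, 6, 27, 63, 78, 95, 22]
Insert 22: [1, 6, 22, 27, 63, 78, 95]

Sorted: [1, 6, 22, 27, 63, 78, 95]


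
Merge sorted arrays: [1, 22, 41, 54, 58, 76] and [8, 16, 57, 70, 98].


Take 1 from A
Take 8 from B
Take 16 from B
Take 22 from A
Take 41 from A
Take 54 from A
Take 57 from B
Take 58 from A
Take 70 from B
Take 76 from A

Merged: [1, 8, 16, 22, 41, 54, 57, 58, 70, 76, 98]


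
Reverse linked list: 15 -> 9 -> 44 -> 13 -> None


Step 1: curr=15, set curr.next=prev(None) | reversed so far: 15
Step 2: curr=9, set curr.next=prev(15) | reversed so far: 9 -> 15
Step 3: curr=44, set curr.next=prev(9) | reversed so far: 44 -> 9 -> 15
Step 4: curr=13, set curr.next=prev(44) | reversed so far: 13 -> 44 -> 9 -> 15

13 -> 44 -> 9 -> 15 -> None


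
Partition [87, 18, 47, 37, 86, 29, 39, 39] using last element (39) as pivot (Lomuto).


Pivot: 39
  18 <= 39: swap -> [18, 87, 47, 37, 86, 29, 39, 39]
  37 <= 39: swap -> [18, 37, 47, 87, 86, 29, 39, 39]
  29 <= 39: swap -> [18, 37, 29, 87, 86, 47, 39, 39]
  39 <= 39: swap -> [18, 37, 29, 39, 86, 47, 87, 39]
Place pivot at 4: [18, 37, 29, 39, 39, 47, 87, 86]

Partitioned: [18, 37, 29, 39, 39, 47, 87, 86]


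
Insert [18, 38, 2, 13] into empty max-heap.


Insert 18: [18]
Insert 38: [38, 18]
Insert 2: [38, 18, 2]
Insert 13: [38, 18, 2, 13]

Final heap: [38, 18, 2, 13]


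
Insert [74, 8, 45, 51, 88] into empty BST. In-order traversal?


Insert 74: root
Insert 8: L from 74
Insert 45: L from 74 -> R from 8
Insert 51: L from 74 -> R from 8 -> R from 45
Insert 88: R from 74

In-order: [8, 45, 51, 74, 88]


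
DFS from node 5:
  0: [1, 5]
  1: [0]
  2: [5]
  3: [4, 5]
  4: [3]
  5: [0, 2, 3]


Visit 5, push [3, 2, 0]
Visit 0, push [1]
Visit 1, push []
Visit 2, push []
Visit 3, push [4]
Visit 4, push []

DFS order: [5, 0, 1, 2, 3, 4]


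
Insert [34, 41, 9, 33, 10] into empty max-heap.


Insert 34: [34]
Insert 41: [41, 34]
Insert 9: [41, 34, 9]
Insert 33: [41, 34, 9, 33]
Insert 10: [41, 34, 9, 33, 10]

Final heap: [41, 34, 9, 33, 10]


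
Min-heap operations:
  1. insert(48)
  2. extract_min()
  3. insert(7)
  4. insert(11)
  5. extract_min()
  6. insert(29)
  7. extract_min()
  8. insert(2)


insert(48) -> [48]
extract_min()->48, []
insert(7) -> [7]
insert(11) -> [7, 11]
extract_min()->7, [11]
insert(29) -> [11, 29]
extract_min()->11, [29]
insert(2) -> [2, 29]

Final heap: [2, 29]


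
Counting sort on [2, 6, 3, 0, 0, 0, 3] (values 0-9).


Input: [2, 6, 3, 0, 0, 0, 3]
Counts: [3, 0, 1, 2, 0, 0, 1, 0, 0, 0]

Sorted: [0, 0, 0, 2, 3, 3, 6]


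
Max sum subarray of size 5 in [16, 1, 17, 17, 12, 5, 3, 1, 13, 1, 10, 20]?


[0:5]: 63
[1:6]: 52
[2:7]: 54
[3:8]: 38
[4:9]: 34
[5:10]: 23
[6:11]: 28
[7:12]: 45

Max: 63 at [0:5]


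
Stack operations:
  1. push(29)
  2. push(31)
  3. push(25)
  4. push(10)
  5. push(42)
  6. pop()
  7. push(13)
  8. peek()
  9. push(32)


push(29) -> [29]
push(31) -> [29, 31]
push(25) -> [29, 31, 25]
push(10) -> [29, 31, 25, 10]
push(42) -> [29, 31, 25, 10, 42]
pop()->42, [29, 31, 25, 10]
push(13) -> [29, 31, 25, 10, 13]
peek()->13
push(32) -> [29, 31, 25, 10, 13, 32]

Final stack: [29, 31, 25, 10, 13, 32]


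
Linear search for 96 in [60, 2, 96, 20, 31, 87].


i=0: 60!=96
i=1: 2!=96
i=2: 96==96 found!

Found at 2, 3 comps


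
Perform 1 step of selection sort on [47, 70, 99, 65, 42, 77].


Initial: [47, 70, 99, 65, 42, 77]
Step 1: min=42 at 4
  Swap: [42, 70, 99, 65, 47, 77]

After 1 step: [42, 70, 99, 65, 47, 77]


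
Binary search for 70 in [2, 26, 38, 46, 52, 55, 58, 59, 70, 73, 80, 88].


Step 1: lo=0, hi=11, mid=5, val=55
Step 2: lo=6, hi=11, mid=8, val=70

Found at index 8


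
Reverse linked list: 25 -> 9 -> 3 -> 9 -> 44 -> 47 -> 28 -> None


Step 1: curr=25, set curr.next=prev(None) | reversed so far: 25
Step 2: curr=9, set curr.next=prev(25) | reversed so far: 9 -> 25
Step 3: curr=3, set curr.next=prev(9) | reversed so far: 3 -> 9 -> 25
Step 4: curr=9, set curr.next=prev(3) | reversed so far: 9 -> 3 -> 9 -> 25
Step 5: curr=44, set curr.next=prev(9) | reversed so far: 44 -> 9 -> 3 -> 9 -> 25
Step 6: curr=47, set curr.next=prev(44) | reversed so far: 47 -> 44 -> 9 -> 3 -> 9 -> 25
Step 7: curr=28, set curr.next=prev(47) | reversed so far: 28 -> 47 -> 44 -> 9 -> 3 -> 9 -> 25

28 -> 47 -> 44 -> 9 -> 3 -> 9 -> 25 -> None


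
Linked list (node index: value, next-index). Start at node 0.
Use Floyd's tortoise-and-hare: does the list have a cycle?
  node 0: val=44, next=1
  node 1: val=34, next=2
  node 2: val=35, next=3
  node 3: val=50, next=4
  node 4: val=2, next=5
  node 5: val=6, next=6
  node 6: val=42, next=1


Floyd's tortoise (slow, +1) and hare (fast, +2):
  init: slow=0, fast=0
  step 1: slow=1, fast=2
  step 2: slow=2, fast=4
  step 3: slow=3, fast=6
  step 4: slow=4, fast=2
  step 5: slow=5, fast=4
  step 6: slow=6, fast=6
  slow == fast at node 6: cycle detected

Cycle: yes


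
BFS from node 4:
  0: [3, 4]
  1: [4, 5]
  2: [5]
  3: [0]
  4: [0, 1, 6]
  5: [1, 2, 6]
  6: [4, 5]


Visit 4, enqueue [0, 1, 6]
Visit 0, enqueue [3]
Visit 1, enqueue [5]
Visit 6, enqueue []
Visit 3, enqueue []
Visit 5, enqueue [2]
Visit 2, enqueue []

BFS order: [4, 0, 1, 6, 3, 5, 2]


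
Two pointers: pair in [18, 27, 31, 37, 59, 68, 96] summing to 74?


lo=0(18)+hi=6(96)=114
lo=0(18)+hi=5(68)=86
lo=0(18)+hi=4(59)=77
lo=0(18)+hi=3(37)=55
lo=1(27)+hi=3(37)=64
lo=2(31)+hi=3(37)=68

No pair found


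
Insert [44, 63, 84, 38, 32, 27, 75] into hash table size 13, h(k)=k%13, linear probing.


Insert 44: h=5 -> slot 5
Insert 63: h=11 -> slot 11
Insert 84: h=6 -> slot 6
Insert 38: h=12 -> slot 12
Insert 32: h=6, 1 probes -> slot 7
Insert 27: h=1 -> slot 1
Insert 75: h=10 -> slot 10

Table: [None, 27, None, None, None, 44, 84, 32, None, None, 75, 63, 38]


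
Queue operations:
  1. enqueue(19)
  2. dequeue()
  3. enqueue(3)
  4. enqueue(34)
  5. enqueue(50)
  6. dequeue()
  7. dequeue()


enqueue(19) -> [19]
dequeue()->19, []
enqueue(3) -> [3]
enqueue(34) -> [3, 34]
enqueue(50) -> [3, 34, 50]
dequeue()->3, [34, 50]
dequeue()->34, [50]

Final queue: [50]


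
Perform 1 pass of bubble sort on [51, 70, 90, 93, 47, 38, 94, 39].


Initial: [51, 70, 90, 93, 47, 38, 94, 39]
Pass 1: [51, 70, 90, 47, 38, 93, 39, 94] (3 swaps)

After 1 pass: [51, 70, 90, 47, 38, 93, 39, 94]


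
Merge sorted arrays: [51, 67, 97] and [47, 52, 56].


Take 47 from B
Take 51 from A
Take 52 from B
Take 56 from B

Merged: [47, 51, 52, 56, 67, 97]


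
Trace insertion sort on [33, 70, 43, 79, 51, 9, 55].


Initial: [33, 70, 43, 79, 51, 9, 55]
Insert 70: [33, 70, 43, 79, 51, 9, 55]
Insert 43: [33, 43, 70, 79, 51, 9, 55]
Insert 79: [33, 43, 70, 79, 51, 9, 55]
Insert 51: [33, 43, 51, 70, 79, 9, 55]
Insert 9: [9, 33, 43, 51, 70, 79, 55]
Insert 55: [9, 33, 43, 51, 55, 70, 79]

Sorted: [9, 33, 43, 51, 55, 70, 79]


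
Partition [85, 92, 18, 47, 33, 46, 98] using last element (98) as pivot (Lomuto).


Pivot: 98
  85 <= 98: advance i (no swap)
  92 <= 98: advance i (no swap)
  18 <= 98: advance i (no swap)
  47 <= 98: advance i (no swap)
  33 <= 98: advance i (no swap)
  46 <= 98: advance i (no swap)
Place pivot at 6: [85, 92, 18, 47, 33, 46, 98]

Partitioned: [85, 92, 18, 47, 33, 46, 98]


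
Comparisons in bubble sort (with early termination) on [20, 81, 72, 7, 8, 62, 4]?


Algorithm: bubble sort (with early termination)
Input: [20, 81, 72, 7, 8, 62, 4]
Sorted: [4, 7, 8, 20, 62, 72, 81]

21


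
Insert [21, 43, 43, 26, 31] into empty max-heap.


Insert 21: [21]
Insert 43: [43, 21]
Insert 43: [43, 21, 43]
Insert 26: [43, 26, 43, 21]
Insert 31: [43, 31, 43, 21, 26]

Final heap: [43, 31, 43, 21, 26]


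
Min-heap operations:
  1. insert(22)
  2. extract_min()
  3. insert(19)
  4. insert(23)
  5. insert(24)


insert(22) -> [22]
extract_min()->22, []
insert(19) -> [19]
insert(23) -> [19, 23]
insert(24) -> [19, 23, 24]

Final heap: [19, 23, 24]


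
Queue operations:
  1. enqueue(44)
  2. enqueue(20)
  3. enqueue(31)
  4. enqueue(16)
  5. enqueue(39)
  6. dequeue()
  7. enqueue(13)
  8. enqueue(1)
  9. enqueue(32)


enqueue(44) -> [44]
enqueue(20) -> [44, 20]
enqueue(31) -> [44, 20, 31]
enqueue(16) -> [44, 20, 31, 16]
enqueue(39) -> [44, 20, 31, 16, 39]
dequeue()->44, [20, 31, 16, 39]
enqueue(13) -> [20, 31, 16, 39, 13]
enqueue(1) -> [20, 31, 16, 39, 13, 1]
enqueue(32) -> [20, 31, 16, 39, 13, 1, 32]

Final queue: [20, 31, 16, 39, 13, 1, 32]


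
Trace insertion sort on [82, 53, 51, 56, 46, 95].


Initial: [82, 53, 51, 56, 46, 95]
Insert 53: [53, 82, 51, 56, 46, 95]
Insert 51: [51, 53, 82, 56, 46, 95]
Insert 56: [51, 53, 56, 82, 46, 95]
Insert 46: [46, 51, 53, 56, 82, 95]
Insert 95: [46, 51, 53, 56, 82, 95]

Sorted: [46, 51, 53, 56, 82, 95]


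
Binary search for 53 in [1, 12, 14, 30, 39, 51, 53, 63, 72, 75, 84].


Step 1: lo=0, hi=10, mid=5, val=51
Step 2: lo=6, hi=10, mid=8, val=72
Step 3: lo=6, hi=7, mid=6, val=53

Found at index 6


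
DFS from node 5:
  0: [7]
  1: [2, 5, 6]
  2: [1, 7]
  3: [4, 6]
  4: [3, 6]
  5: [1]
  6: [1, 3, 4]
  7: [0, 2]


Visit 5, push [1]
Visit 1, push [6, 2]
Visit 2, push [7]
Visit 7, push [0]
Visit 0, push []
Visit 6, push [4, 3]
Visit 3, push [4]
Visit 4, push []

DFS order: [5, 1, 2, 7, 0, 6, 3, 4]


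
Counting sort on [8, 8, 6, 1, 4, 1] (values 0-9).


Input: [8, 8, 6, 1, 4, 1]
Counts: [0, 2, 0, 0, 1, 0, 1, 0, 2, 0]

Sorted: [1, 1, 4, 6, 8, 8]


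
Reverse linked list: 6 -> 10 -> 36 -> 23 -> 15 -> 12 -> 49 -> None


Step 1: curr=6, set curr.next=prev(None) | reversed so far: 6
Step 2: curr=10, set curr.next=prev(6) | reversed so far: 10 -> 6
Step 3: curr=36, set curr.next=prev(10) | reversed so far: 36 -> 10 -> 6
Step 4: curr=23, set curr.next=prev(36) | reversed so far: 23 -> 36 -> 10 -> 6
Step 5: curr=15, set curr.next=prev(23) | reversed so far: 15 -> 23 -> 36 -> 10 -> 6
Step 6: curr=12, set curr.next=prev(15) | reversed so far: 12 -> 15 -> 23 -> 36 -> 10 -> 6
Step 7: curr=49, set curr.next=prev(12) | reversed so far: 49 -> 12 -> 15 -> 23 -> 36 -> 10 -> 6

49 -> 12 -> 15 -> 23 -> 36 -> 10 -> 6 -> None


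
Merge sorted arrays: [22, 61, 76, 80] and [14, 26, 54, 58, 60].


Take 14 from B
Take 22 from A
Take 26 from B
Take 54 from B
Take 58 from B
Take 60 from B

Merged: [14, 22, 26, 54, 58, 60, 61, 76, 80]


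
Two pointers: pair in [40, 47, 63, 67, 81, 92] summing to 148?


lo=0(40)+hi=5(92)=132
lo=1(47)+hi=5(92)=139
lo=2(63)+hi=5(92)=155
lo=2(63)+hi=4(81)=144
lo=3(67)+hi=4(81)=148

Yes: 67+81=148


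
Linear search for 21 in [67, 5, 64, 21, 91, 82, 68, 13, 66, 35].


i=0: 67!=21
i=1: 5!=21
i=2: 64!=21
i=3: 21==21 found!

Found at 3, 4 comps


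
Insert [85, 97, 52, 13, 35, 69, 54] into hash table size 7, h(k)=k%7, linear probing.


Insert 85: h=1 -> slot 1
Insert 97: h=6 -> slot 6
Insert 52: h=3 -> slot 3
Insert 13: h=6, 1 probes -> slot 0
Insert 35: h=0, 2 probes -> slot 2
Insert 69: h=6, 5 probes -> slot 4
Insert 54: h=5 -> slot 5

Table: [13, 85, 35, 52, 69, 54, 97]


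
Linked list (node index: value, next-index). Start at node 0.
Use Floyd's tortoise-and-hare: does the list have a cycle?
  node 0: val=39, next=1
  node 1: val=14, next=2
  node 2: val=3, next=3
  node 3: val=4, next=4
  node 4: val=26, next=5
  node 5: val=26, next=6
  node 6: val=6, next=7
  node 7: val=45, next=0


Floyd's tortoise (slow, +1) and hare (fast, +2):
  init: slow=0, fast=0
  step 1: slow=1, fast=2
  step 2: slow=2, fast=4
  step 3: slow=3, fast=6
  step 4: slow=4, fast=0
  step 5: slow=5, fast=2
  step 6: slow=6, fast=4
  step 7: slow=7, fast=6
  step 8: slow=0, fast=0
  slow == fast at node 0: cycle detected

Cycle: yes


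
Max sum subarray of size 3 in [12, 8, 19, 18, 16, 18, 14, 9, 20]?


[0:3]: 39
[1:4]: 45
[2:5]: 53
[3:6]: 52
[4:7]: 48
[5:8]: 41
[6:9]: 43

Max: 53 at [2:5]


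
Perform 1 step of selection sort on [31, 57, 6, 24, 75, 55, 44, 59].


Initial: [31, 57, 6, 24, 75, 55, 44, 59]
Step 1: min=6 at 2
  Swap: [6, 57, 31, 24, 75, 55, 44, 59]

After 1 step: [6, 57, 31, 24, 75, 55, 44, 59]


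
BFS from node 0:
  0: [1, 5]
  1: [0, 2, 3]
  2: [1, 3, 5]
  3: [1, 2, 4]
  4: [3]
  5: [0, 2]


Visit 0, enqueue [1, 5]
Visit 1, enqueue [2, 3]
Visit 5, enqueue []
Visit 2, enqueue []
Visit 3, enqueue [4]
Visit 4, enqueue []

BFS order: [0, 1, 5, 2, 3, 4]


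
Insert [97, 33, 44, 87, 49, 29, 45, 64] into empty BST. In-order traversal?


Insert 97: root
Insert 33: L from 97
Insert 44: L from 97 -> R from 33
Insert 87: L from 97 -> R from 33 -> R from 44
Insert 49: L from 97 -> R from 33 -> R from 44 -> L from 87
Insert 29: L from 97 -> L from 33
Insert 45: L from 97 -> R from 33 -> R from 44 -> L from 87 -> L from 49
Insert 64: L from 97 -> R from 33 -> R from 44 -> L from 87 -> R from 49

In-order: [29, 33, 44, 45, 49, 64, 87, 97]


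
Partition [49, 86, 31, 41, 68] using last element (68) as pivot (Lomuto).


Pivot: 68
  49 <= 68: advance i (no swap)
  31 <= 68: swap -> [49, 31, 86, 41, 68]
  41 <= 68: swap -> [49, 31, 41, 86, 68]
Place pivot at 3: [49, 31, 41, 68, 86]

Partitioned: [49, 31, 41, 68, 86]


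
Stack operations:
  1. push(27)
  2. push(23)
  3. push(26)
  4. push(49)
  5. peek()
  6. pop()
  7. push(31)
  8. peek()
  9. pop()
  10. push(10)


push(27) -> [27]
push(23) -> [27, 23]
push(26) -> [27, 23, 26]
push(49) -> [27, 23, 26, 49]
peek()->49
pop()->49, [27, 23, 26]
push(31) -> [27, 23, 26, 31]
peek()->31
pop()->31, [27, 23, 26]
push(10) -> [27, 23, 26, 10]

Final stack: [27, 23, 26, 10]


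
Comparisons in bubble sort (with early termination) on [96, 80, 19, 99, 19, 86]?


Algorithm: bubble sort (with early termination)
Input: [96, 80, 19, 99, 19, 86]
Sorted: [19, 19, 80, 86, 96, 99]

14


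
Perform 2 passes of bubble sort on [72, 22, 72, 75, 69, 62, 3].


Initial: [72, 22, 72, 75, 69, 62, 3]
Pass 1: [22, 72, 72, 69, 62, 3, 75] (4 swaps)
Pass 2: [22, 72, 69, 62, 3, 72, 75] (3 swaps)

After 2 passes: [22, 72, 69, 62, 3, 72, 75]


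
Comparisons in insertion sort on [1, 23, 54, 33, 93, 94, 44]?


Algorithm: insertion sort
Input: [1, 23, 54, 33, 93, 94, 44]
Sorted: [1, 23, 33, 44, 54, 93, 94]

10


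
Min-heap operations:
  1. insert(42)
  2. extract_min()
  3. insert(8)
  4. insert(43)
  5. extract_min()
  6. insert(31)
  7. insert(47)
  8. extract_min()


insert(42) -> [42]
extract_min()->42, []
insert(8) -> [8]
insert(43) -> [8, 43]
extract_min()->8, [43]
insert(31) -> [31, 43]
insert(47) -> [31, 43, 47]
extract_min()->31, [43, 47]

Final heap: [43, 47]


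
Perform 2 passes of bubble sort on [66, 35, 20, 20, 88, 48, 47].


Initial: [66, 35, 20, 20, 88, 48, 47]
Pass 1: [35, 20, 20, 66, 48, 47, 88] (5 swaps)
Pass 2: [20, 20, 35, 48, 47, 66, 88] (4 swaps)

After 2 passes: [20, 20, 35, 48, 47, 66, 88]


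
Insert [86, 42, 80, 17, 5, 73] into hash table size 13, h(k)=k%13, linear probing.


Insert 86: h=8 -> slot 8
Insert 42: h=3 -> slot 3
Insert 80: h=2 -> slot 2
Insert 17: h=4 -> slot 4
Insert 5: h=5 -> slot 5
Insert 73: h=8, 1 probes -> slot 9

Table: [None, None, 80, 42, 17, 5, None, None, 86, 73, None, None, None]


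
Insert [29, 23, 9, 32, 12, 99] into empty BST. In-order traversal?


Insert 29: root
Insert 23: L from 29
Insert 9: L from 29 -> L from 23
Insert 32: R from 29
Insert 12: L from 29 -> L from 23 -> R from 9
Insert 99: R from 29 -> R from 32

In-order: [9, 12, 23, 29, 32, 99]


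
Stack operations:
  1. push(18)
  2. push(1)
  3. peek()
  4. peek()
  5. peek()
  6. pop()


push(18) -> [18]
push(1) -> [18, 1]
peek()->1
peek()->1
peek()->1
pop()->1, [18]

Final stack: [18]


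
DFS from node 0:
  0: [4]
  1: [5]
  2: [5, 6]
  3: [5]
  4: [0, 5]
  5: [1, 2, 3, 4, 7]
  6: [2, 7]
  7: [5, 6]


Visit 0, push [4]
Visit 4, push [5]
Visit 5, push [7, 3, 2, 1]
Visit 1, push []
Visit 2, push [6]
Visit 6, push [7]
Visit 7, push []
Visit 3, push []

DFS order: [0, 4, 5, 1, 2, 6, 7, 3]


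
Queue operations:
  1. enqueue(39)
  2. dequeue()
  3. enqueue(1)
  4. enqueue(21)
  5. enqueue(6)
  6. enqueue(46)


enqueue(39) -> [39]
dequeue()->39, []
enqueue(1) -> [1]
enqueue(21) -> [1, 21]
enqueue(6) -> [1, 21, 6]
enqueue(46) -> [1, 21, 6, 46]

Final queue: [1, 21, 6, 46]


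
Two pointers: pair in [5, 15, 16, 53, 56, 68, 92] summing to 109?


lo=0(5)+hi=6(92)=97
lo=1(15)+hi=6(92)=107
lo=2(16)+hi=6(92)=108
lo=3(53)+hi=6(92)=145
lo=3(53)+hi=5(68)=121
lo=3(53)+hi=4(56)=109

Yes: 53+56=109


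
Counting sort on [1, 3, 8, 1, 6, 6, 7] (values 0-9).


Input: [1, 3, 8, 1, 6, 6, 7]
Counts: [0, 2, 0, 1, 0, 0, 2, 1, 1, 0]

Sorted: [1, 1, 3, 6, 6, 7, 8]


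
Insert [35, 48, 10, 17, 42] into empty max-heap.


Insert 35: [35]
Insert 48: [48, 35]
Insert 10: [48, 35, 10]
Insert 17: [48, 35, 10, 17]
Insert 42: [48, 42, 10, 17, 35]

Final heap: [48, 42, 10, 17, 35]


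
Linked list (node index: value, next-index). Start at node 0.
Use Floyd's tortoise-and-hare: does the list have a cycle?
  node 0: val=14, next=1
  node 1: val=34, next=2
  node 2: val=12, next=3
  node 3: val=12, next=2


Floyd's tortoise (slow, +1) and hare (fast, +2):
  init: slow=0, fast=0
  step 1: slow=1, fast=2
  step 2: slow=2, fast=2
  slow == fast at node 2: cycle detected

Cycle: yes


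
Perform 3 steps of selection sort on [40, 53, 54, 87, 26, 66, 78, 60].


Initial: [40, 53, 54, 87, 26, 66, 78, 60]
Step 1: min=26 at 4
  Swap: [26, 53, 54, 87, 40, 66, 78, 60]
Step 2: min=40 at 4
  Swap: [26, 40, 54, 87, 53, 66, 78, 60]
Step 3: min=53 at 4
  Swap: [26, 40, 53, 87, 54, 66, 78, 60]

After 3 steps: [26, 40, 53, 87, 54, 66, 78, 60]


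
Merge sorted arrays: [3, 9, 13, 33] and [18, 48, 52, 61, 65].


Take 3 from A
Take 9 from A
Take 13 from A
Take 18 from B
Take 33 from A

Merged: [3, 9, 13, 18, 33, 48, 52, 61, 65]


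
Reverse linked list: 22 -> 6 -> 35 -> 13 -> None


Step 1: curr=22, set curr.next=prev(None) | reversed so far: 22
Step 2: curr=6, set curr.next=prev(22) | reversed so far: 6 -> 22
Step 3: curr=35, set curr.next=prev(6) | reversed so far: 35 -> 6 -> 22
Step 4: curr=13, set curr.next=prev(35) | reversed so far: 13 -> 35 -> 6 -> 22

13 -> 35 -> 6 -> 22 -> None


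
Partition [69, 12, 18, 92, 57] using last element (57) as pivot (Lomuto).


Pivot: 57
  12 <= 57: swap -> [12, 69, 18, 92, 57]
  18 <= 57: swap -> [12, 18, 69, 92, 57]
Place pivot at 2: [12, 18, 57, 92, 69]

Partitioned: [12, 18, 57, 92, 69]


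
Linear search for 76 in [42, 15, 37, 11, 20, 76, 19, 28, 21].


i=0: 42!=76
i=1: 15!=76
i=2: 37!=76
i=3: 11!=76
i=4: 20!=76
i=5: 76==76 found!

Found at 5, 6 comps


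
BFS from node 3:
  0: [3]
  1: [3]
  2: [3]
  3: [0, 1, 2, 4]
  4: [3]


Visit 3, enqueue [0, 1, 2, 4]
Visit 0, enqueue []
Visit 1, enqueue []
Visit 2, enqueue []
Visit 4, enqueue []

BFS order: [3, 0, 1, 2, 4]


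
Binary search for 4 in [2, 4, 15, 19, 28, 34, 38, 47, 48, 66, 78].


Step 1: lo=0, hi=10, mid=5, val=34
Step 2: lo=0, hi=4, mid=2, val=15
Step 3: lo=0, hi=1, mid=0, val=2
Step 4: lo=1, hi=1, mid=1, val=4

Found at index 1


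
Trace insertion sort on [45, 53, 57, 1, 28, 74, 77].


Initial: [45, 53, 57, 1, 28, 74, 77]
Insert 53: [45, 53, 57, 1, 28, 74, 77]
Insert 57: [45, 53, 57, 1, 28, 74, 77]
Insert 1: [1, 45, 53, 57, 28, 74, 77]
Insert 28: [1, 28, 45, 53, 57, 74, 77]
Insert 74: [1, 28, 45, 53, 57, 74, 77]
Insert 77: [1, 28, 45, 53, 57, 74, 77]

Sorted: [1, 28, 45, 53, 57, 74, 77]


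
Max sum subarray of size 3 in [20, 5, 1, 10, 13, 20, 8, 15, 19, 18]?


[0:3]: 26
[1:4]: 16
[2:5]: 24
[3:6]: 43
[4:7]: 41
[5:8]: 43
[6:9]: 42
[7:10]: 52

Max: 52 at [7:10]


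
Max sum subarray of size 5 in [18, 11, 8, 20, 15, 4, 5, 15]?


[0:5]: 72
[1:6]: 58
[2:7]: 52
[3:8]: 59

Max: 72 at [0:5]


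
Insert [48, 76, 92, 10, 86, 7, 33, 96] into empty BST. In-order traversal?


Insert 48: root
Insert 76: R from 48
Insert 92: R from 48 -> R from 76
Insert 10: L from 48
Insert 86: R from 48 -> R from 76 -> L from 92
Insert 7: L from 48 -> L from 10
Insert 33: L from 48 -> R from 10
Insert 96: R from 48 -> R from 76 -> R from 92

In-order: [7, 10, 33, 48, 76, 86, 92, 96]


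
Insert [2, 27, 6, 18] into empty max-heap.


Insert 2: [2]
Insert 27: [27, 2]
Insert 6: [27, 2, 6]
Insert 18: [27, 18, 6, 2]

Final heap: [27, 18, 6, 2]


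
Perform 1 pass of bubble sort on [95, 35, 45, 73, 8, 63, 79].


Initial: [95, 35, 45, 73, 8, 63, 79]
Pass 1: [35, 45, 73, 8, 63, 79, 95] (6 swaps)

After 1 pass: [35, 45, 73, 8, 63, 79, 95]


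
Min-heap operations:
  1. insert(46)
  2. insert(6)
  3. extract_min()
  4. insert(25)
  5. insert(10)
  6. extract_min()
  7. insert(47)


insert(46) -> [46]
insert(6) -> [6, 46]
extract_min()->6, [46]
insert(25) -> [25, 46]
insert(10) -> [10, 46, 25]
extract_min()->10, [25, 46]
insert(47) -> [25, 46, 47]

Final heap: [25, 46, 47]


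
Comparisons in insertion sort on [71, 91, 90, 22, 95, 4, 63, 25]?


Algorithm: insertion sort
Input: [71, 91, 90, 22, 95, 4, 63, 25]
Sorted: [4, 22, 25, 63, 71, 90, 91, 95]

23


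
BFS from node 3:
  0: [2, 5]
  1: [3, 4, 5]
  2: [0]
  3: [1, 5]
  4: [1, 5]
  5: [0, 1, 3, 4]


Visit 3, enqueue [1, 5]
Visit 1, enqueue [4]
Visit 5, enqueue [0]
Visit 4, enqueue []
Visit 0, enqueue [2]
Visit 2, enqueue []

BFS order: [3, 1, 5, 4, 0, 2]


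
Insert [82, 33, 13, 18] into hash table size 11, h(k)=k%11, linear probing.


Insert 82: h=5 -> slot 5
Insert 33: h=0 -> slot 0
Insert 13: h=2 -> slot 2
Insert 18: h=7 -> slot 7

Table: [33, None, 13, None, None, 82, None, 18, None, None, None]


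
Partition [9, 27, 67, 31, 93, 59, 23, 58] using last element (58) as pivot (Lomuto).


Pivot: 58
  9 <= 58: advance i (no swap)
  27 <= 58: advance i (no swap)
  31 <= 58: swap -> [9, 27, 31, 67, 93, 59, 23, 58]
  23 <= 58: swap -> [9, 27, 31, 23, 93, 59, 67, 58]
Place pivot at 4: [9, 27, 31, 23, 58, 59, 67, 93]

Partitioned: [9, 27, 31, 23, 58, 59, 67, 93]


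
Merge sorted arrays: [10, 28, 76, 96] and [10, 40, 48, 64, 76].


Take 10 from A
Take 10 from B
Take 28 from A
Take 40 from B
Take 48 from B
Take 64 from B
Take 76 from A
Take 76 from B

Merged: [10, 10, 28, 40, 48, 64, 76, 76, 96]


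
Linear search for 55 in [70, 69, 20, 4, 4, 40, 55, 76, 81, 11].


i=0: 70!=55
i=1: 69!=55
i=2: 20!=55
i=3: 4!=55
i=4: 4!=55
i=5: 40!=55
i=6: 55==55 found!

Found at 6, 7 comps


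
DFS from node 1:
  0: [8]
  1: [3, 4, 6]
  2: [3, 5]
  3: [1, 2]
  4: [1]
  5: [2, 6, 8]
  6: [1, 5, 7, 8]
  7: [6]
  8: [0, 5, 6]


Visit 1, push [6, 4, 3]
Visit 3, push [2]
Visit 2, push [5]
Visit 5, push [8, 6]
Visit 6, push [8, 7]
Visit 7, push []
Visit 8, push [0]
Visit 0, push []
Visit 4, push []

DFS order: [1, 3, 2, 5, 6, 7, 8, 0, 4]


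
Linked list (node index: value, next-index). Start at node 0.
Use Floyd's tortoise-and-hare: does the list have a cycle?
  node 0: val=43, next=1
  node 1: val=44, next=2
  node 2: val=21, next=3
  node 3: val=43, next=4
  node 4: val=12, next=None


Floyd's tortoise (slow, +1) and hare (fast, +2):
  init: slow=0, fast=0
  step 1: slow=1, fast=2
  step 2: slow=2, fast=4
  step 3: fast -> None, no cycle

Cycle: no


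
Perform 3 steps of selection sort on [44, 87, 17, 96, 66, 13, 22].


Initial: [44, 87, 17, 96, 66, 13, 22]
Step 1: min=13 at 5
  Swap: [13, 87, 17, 96, 66, 44, 22]
Step 2: min=17 at 2
  Swap: [13, 17, 87, 96, 66, 44, 22]
Step 3: min=22 at 6
  Swap: [13, 17, 22, 96, 66, 44, 87]

After 3 steps: [13, 17, 22, 96, 66, 44, 87]


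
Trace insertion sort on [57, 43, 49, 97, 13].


Initial: [57, 43, 49, 97, 13]
Insert 43: [43, 57, 49, 97, 13]
Insert 49: [43, 49, 57, 97, 13]
Insert 97: [43, 49, 57, 97, 13]
Insert 13: [13, 43, 49, 57, 97]

Sorted: [13, 43, 49, 57, 97]


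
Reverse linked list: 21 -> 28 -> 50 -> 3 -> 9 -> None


Step 1: curr=21, set curr.next=prev(None) | reversed so far: 21
Step 2: curr=28, set curr.next=prev(21) | reversed so far: 28 -> 21
Step 3: curr=50, set curr.next=prev(28) | reversed so far: 50 -> 28 -> 21
Step 4: curr=3, set curr.next=prev(50) | reversed so far: 3 -> 50 -> 28 -> 21
Step 5: curr=9, set curr.next=prev(3) | reversed so far: 9 -> 3 -> 50 -> 28 -> 21

9 -> 3 -> 50 -> 28 -> 21 -> None


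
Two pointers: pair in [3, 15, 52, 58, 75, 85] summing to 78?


lo=0(3)+hi=5(85)=88
lo=0(3)+hi=4(75)=78

Yes: 3+75=78


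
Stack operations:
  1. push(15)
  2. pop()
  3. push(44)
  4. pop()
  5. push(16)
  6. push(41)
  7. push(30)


push(15) -> [15]
pop()->15, []
push(44) -> [44]
pop()->44, []
push(16) -> [16]
push(41) -> [16, 41]
push(30) -> [16, 41, 30]

Final stack: [16, 41, 30]


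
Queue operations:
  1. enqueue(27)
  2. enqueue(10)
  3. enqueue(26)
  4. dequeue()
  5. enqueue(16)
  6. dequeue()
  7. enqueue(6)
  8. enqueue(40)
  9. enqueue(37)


enqueue(27) -> [27]
enqueue(10) -> [27, 10]
enqueue(26) -> [27, 10, 26]
dequeue()->27, [10, 26]
enqueue(16) -> [10, 26, 16]
dequeue()->10, [26, 16]
enqueue(6) -> [26, 16, 6]
enqueue(40) -> [26, 16, 6, 40]
enqueue(37) -> [26, 16, 6, 40, 37]

Final queue: [26, 16, 6, 40, 37]


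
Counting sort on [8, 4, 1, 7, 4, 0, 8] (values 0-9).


Input: [8, 4, 1, 7, 4, 0, 8]
Counts: [1, 1, 0, 0, 2, 0, 0, 1, 2, 0]

Sorted: [0, 1, 4, 4, 7, 8, 8]


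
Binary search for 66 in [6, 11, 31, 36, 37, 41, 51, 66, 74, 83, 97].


Step 1: lo=0, hi=10, mid=5, val=41
Step 2: lo=6, hi=10, mid=8, val=74
Step 3: lo=6, hi=7, mid=6, val=51
Step 4: lo=7, hi=7, mid=7, val=66

Found at index 7


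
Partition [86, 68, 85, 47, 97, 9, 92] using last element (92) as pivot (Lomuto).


Pivot: 92
  86 <= 92: advance i (no swap)
  68 <= 92: advance i (no swap)
  85 <= 92: advance i (no swap)
  47 <= 92: advance i (no swap)
  9 <= 92: swap -> [86, 68, 85, 47, 9, 97, 92]
Place pivot at 5: [86, 68, 85, 47, 9, 92, 97]

Partitioned: [86, 68, 85, 47, 9, 92, 97]


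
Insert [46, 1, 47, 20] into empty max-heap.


Insert 46: [46]
Insert 1: [46, 1]
Insert 47: [47, 1, 46]
Insert 20: [47, 20, 46, 1]

Final heap: [47, 20, 46, 1]


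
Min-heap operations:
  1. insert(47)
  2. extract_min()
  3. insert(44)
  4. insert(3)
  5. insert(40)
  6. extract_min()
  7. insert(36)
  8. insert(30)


insert(47) -> [47]
extract_min()->47, []
insert(44) -> [44]
insert(3) -> [3, 44]
insert(40) -> [3, 44, 40]
extract_min()->3, [40, 44]
insert(36) -> [36, 44, 40]
insert(30) -> [30, 36, 40, 44]

Final heap: [30, 36, 40, 44]


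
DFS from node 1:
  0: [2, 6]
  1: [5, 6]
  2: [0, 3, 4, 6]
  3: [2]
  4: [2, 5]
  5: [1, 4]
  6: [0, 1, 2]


Visit 1, push [6, 5]
Visit 5, push [4]
Visit 4, push [2]
Visit 2, push [6, 3, 0]
Visit 0, push [6]
Visit 6, push []
Visit 3, push []

DFS order: [1, 5, 4, 2, 0, 6, 3]


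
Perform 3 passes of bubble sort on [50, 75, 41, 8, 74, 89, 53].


Initial: [50, 75, 41, 8, 74, 89, 53]
Pass 1: [50, 41, 8, 74, 75, 53, 89] (4 swaps)
Pass 2: [41, 8, 50, 74, 53, 75, 89] (3 swaps)
Pass 3: [8, 41, 50, 53, 74, 75, 89] (2 swaps)

After 3 passes: [8, 41, 50, 53, 74, 75, 89]


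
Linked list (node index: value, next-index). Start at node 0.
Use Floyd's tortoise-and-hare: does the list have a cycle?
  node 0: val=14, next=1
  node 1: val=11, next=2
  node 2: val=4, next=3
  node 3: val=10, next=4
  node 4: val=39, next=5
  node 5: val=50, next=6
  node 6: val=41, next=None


Floyd's tortoise (slow, +1) and hare (fast, +2):
  init: slow=0, fast=0
  step 1: slow=1, fast=2
  step 2: slow=2, fast=4
  step 3: slow=3, fast=6
  step 4: fast -> None, no cycle

Cycle: no


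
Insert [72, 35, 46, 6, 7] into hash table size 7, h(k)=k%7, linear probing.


Insert 72: h=2 -> slot 2
Insert 35: h=0 -> slot 0
Insert 46: h=4 -> slot 4
Insert 6: h=6 -> slot 6
Insert 7: h=0, 1 probes -> slot 1

Table: [35, 7, 72, None, 46, None, 6]


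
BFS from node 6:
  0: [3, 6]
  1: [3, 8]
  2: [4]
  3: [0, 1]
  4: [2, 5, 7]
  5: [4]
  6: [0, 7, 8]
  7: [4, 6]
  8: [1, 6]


Visit 6, enqueue [0, 7, 8]
Visit 0, enqueue [3]
Visit 7, enqueue [4]
Visit 8, enqueue [1]
Visit 3, enqueue []
Visit 4, enqueue [2, 5]
Visit 1, enqueue []
Visit 2, enqueue []
Visit 5, enqueue []

BFS order: [6, 0, 7, 8, 3, 4, 1, 2, 5]


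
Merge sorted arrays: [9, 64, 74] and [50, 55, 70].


Take 9 from A
Take 50 from B
Take 55 from B
Take 64 from A
Take 70 from B

Merged: [9, 50, 55, 64, 70, 74]


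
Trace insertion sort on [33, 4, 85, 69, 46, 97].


Initial: [33, 4, 85, 69, 46, 97]
Insert 4: [4, 33, 85, 69, 46, 97]
Insert 85: [4, 33, 85, 69, 46, 97]
Insert 69: [4, 33, 69, 85, 46, 97]
Insert 46: [4, 33, 46, 69, 85, 97]
Insert 97: [4, 33, 46, 69, 85, 97]

Sorted: [4, 33, 46, 69, 85, 97]


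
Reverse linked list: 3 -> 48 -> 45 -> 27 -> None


Step 1: curr=3, set curr.next=prev(None) | reversed so far: 3
Step 2: curr=48, set curr.next=prev(3) | reversed so far: 48 -> 3
Step 3: curr=45, set curr.next=prev(48) | reversed so far: 45 -> 48 -> 3
Step 4: curr=27, set curr.next=prev(45) | reversed so far: 27 -> 45 -> 48 -> 3

27 -> 45 -> 48 -> 3 -> None
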